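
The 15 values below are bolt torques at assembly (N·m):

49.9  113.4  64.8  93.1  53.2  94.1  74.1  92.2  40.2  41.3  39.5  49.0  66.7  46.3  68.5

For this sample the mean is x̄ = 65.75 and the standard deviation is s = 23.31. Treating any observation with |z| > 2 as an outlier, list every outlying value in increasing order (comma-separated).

Cutoffs at x̄ ± 2s: 65.75 ± 2·23.31 = [19.13, 112.37].
113.4: z = 2.04, |z| > 2 → outlier.
Every other value lies within [19.13, 112.37].

113.4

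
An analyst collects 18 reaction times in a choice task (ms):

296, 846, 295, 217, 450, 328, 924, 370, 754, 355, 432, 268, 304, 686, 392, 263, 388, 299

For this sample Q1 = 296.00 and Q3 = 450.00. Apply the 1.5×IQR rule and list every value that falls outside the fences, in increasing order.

IQR = Q3 − Q1 = 450.00 − 296.00 = 154.00.
Lower fence = Q1 − 1.5·IQR = 296.00 − 231.00 = 65.00.
Upper fence = Q3 + 1.5·IQR = 450.00 + 231.00 = 681.00.
686 > 681.00 → outlier.
754 > 681.00 → outlier.
846 > 681.00 → outlier.
924 > 681.00 → outlier.
All remaining values lie within [65.00, 681.00].

686, 754, 846, 924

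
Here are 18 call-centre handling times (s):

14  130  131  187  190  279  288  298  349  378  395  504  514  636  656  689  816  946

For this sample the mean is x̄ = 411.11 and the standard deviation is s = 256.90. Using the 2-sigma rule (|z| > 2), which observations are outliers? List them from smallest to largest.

946

Cutoffs at x̄ ± 2s: 411.11 ± 2·256.90 = [-102.69, 924.91].
946: z = 2.08, |z| > 2 → outlier.
Every other value lies within [-102.69, 924.91].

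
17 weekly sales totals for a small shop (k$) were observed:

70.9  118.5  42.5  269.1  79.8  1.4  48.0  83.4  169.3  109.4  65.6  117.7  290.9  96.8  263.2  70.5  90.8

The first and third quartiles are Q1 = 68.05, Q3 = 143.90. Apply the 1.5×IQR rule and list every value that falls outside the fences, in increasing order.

263.2, 269.1, 290.9

IQR = Q3 − Q1 = 143.90 − 68.05 = 75.85.
Lower fence = Q1 − 1.5·IQR = 68.05 − 113.775 = -45.725.
Upper fence = Q3 + 1.5·IQR = 143.90 + 113.775 = 257.675.
263.2 > 257.675 → outlier.
269.1 > 257.675 → outlier.
290.9 > 257.675 → outlier.
All remaining values lie within [-45.725, 257.675].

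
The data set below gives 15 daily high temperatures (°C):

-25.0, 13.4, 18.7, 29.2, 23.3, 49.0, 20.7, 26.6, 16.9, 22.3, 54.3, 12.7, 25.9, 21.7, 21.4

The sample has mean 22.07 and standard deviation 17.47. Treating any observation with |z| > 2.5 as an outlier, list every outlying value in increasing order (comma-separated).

Cutoffs at x̄ ± 2.5s: 22.07 ± 2.5·17.47 = [-21.605, 65.745].
-25.0: z = -2.69, |z| > 2.5 → outlier.
Every other value lies within [-21.605, 65.745].

-25.0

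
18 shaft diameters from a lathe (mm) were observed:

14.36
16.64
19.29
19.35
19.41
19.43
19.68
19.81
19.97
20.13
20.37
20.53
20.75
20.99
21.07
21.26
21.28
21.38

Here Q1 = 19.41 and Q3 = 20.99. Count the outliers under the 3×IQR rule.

1

IQR = 1.58; fences at 19.41 − 4.74 = 14.67 and 20.99 + 4.74 = 25.73.
Outside the cutoffs: 14.36.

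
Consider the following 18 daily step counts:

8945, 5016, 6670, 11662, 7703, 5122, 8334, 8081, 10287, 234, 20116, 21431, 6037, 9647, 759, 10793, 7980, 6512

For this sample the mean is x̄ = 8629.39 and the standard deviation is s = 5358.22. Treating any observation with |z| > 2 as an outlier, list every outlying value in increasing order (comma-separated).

20116, 21431

Cutoffs at x̄ ± 2s: 8629.39 ± 2·5358.22 = [-2087.05, 19345.83].
20116: z = 2.14, |z| > 2 → outlier.
21431: z = 2.39, |z| > 2 → outlier.
Every other value lies within [-2087.05, 19345.83].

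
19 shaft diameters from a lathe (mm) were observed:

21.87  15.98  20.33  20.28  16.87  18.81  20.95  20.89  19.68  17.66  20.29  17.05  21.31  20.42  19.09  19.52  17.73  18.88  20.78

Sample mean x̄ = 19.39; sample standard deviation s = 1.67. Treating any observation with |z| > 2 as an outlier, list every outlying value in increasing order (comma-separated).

Cutoffs at x̄ ± 2s: 19.39 ± 2·1.67 = [16.05, 22.73].
15.98: z = -2.04, |z| > 2 → outlier.
Every other value lies within [16.05, 22.73].

15.98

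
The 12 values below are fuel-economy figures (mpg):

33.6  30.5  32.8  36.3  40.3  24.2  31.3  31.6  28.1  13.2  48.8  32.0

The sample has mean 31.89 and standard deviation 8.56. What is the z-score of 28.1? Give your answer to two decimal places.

z = (28.1 − 31.89) / 8.56 = -0.44.

-0.44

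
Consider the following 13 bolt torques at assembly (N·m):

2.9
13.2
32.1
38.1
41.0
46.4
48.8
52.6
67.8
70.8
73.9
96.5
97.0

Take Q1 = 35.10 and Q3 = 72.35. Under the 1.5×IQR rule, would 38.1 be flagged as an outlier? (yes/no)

no

IQR = Q3 − Q1 = 72.35 − 35.10 = 37.25.
Lower fence = Q1 − 1.5·IQR = 35.10 − 55.875 = -20.775.
Upper fence = Q3 + 1.5·IQR = 72.35 + 55.875 = 128.225.
38.1 lies within [-20.775, 128.225].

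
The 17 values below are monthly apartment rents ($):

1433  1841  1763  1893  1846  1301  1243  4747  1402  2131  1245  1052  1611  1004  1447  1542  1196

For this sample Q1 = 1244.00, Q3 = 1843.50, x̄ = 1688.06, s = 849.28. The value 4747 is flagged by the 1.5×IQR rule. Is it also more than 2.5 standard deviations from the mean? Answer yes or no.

z = (4747 − 1688.06) / 849.28 = 3.60.
|z| = 3.60 > 2.5.

yes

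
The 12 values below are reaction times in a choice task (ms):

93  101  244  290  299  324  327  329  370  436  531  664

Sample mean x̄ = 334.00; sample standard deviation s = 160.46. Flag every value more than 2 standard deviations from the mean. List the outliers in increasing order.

Cutoffs at x̄ ± 2s: 334.00 ± 2·160.46 = [13.08, 654.92].
664: z = 2.06, |z| > 2 → outlier.
Every other value lies within [13.08, 654.92].

664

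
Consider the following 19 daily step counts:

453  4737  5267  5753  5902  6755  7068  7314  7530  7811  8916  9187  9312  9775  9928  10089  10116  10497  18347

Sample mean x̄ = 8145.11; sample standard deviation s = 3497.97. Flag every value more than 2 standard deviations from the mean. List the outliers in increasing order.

Cutoffs at x̄ ± 2s: 8145.11 ± 2·3497.97 = [1149.17, 15141.05].
453: z = -2.20, |z| > 2 → outlier.
18347: z = 2.92, |z| > 2 → outlier.
Every other value lies within [1149.17, 15141.05].

453, 18347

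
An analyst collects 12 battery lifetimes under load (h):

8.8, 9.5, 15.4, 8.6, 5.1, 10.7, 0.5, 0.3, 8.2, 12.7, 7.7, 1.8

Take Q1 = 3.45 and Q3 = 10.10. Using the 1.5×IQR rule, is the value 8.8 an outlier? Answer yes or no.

IQR = Q3 − Q1 = 10.10 − 3.45 = 6.65.
Lower fence = Q1 − 1.5·IQR = 3.45 − 9.975 = -6.525.
Upper fence = Q3 + 1.5·IQR = 10.10 + 9.975 = 20.075.
8.8 lies within [-6.525, 20.075].

no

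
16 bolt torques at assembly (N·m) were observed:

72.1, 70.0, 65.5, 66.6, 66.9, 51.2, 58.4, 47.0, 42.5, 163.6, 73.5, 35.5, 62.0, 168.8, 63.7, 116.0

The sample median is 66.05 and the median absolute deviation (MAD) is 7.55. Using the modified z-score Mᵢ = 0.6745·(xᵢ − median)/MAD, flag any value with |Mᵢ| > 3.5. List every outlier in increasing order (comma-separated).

|Mᵢ| > 3.5 ⇔ |xᵢ − 66.05| > 3.5·7.55/0.6745 = 39.18.
So outliers lie outside [26.87, 105.23].
116.0: M = 4.46 → outlier.
163.6: M = 8.71 → outlier.
168.8: M = 9.18 → outlier.

116.0, 163.6, 168.8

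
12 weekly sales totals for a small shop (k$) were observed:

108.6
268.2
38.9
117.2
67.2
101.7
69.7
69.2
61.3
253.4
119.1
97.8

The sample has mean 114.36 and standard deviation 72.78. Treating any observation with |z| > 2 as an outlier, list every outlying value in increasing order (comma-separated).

Cutoffs at x̄ ± 2s: 114.36 ± 2·72.78 = [-31.20, 259.92].
268.2: z = 2.11, |z| > 2 → outlier.
Every other value lies within [-31.20, 259.92].

268.2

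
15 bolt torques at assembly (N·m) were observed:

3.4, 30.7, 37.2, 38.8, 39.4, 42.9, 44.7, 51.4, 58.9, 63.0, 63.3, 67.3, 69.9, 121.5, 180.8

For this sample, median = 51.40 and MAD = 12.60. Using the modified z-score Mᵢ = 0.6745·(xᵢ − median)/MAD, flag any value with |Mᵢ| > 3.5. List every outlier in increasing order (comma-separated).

121.5, 180.8

|Mᵢ| > 3.5 ⇔ |xᵢ − 51.40| > 3.5·12.60/0.6745 = 65.38.
So outliers lie outside [-13.98, 116.78].
121.5: M = 3.75 → outlier.
180.8: M = 6.93 → outlier.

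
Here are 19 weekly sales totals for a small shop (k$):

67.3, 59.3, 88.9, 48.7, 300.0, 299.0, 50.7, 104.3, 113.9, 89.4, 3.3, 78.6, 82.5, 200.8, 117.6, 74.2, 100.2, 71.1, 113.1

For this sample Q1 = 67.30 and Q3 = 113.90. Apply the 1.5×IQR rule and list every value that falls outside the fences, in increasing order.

200.8, 299.0, 300.0

IQR = Q3 − Q1 = 113.90 − 67.30 = 46.60.
Lower fence = Q1 − 1.5·IQR = 67.30 − 69.90 = -2.60.
Upper fence = Q3 + 1.5·IQR = 113.90 + 69.90 = 183.80.
200.8 > 183.80 → outlier.
299.0 > 183.80 → outlier.
300.0 > 183.80 → outlier.
All remaining values lie within [-2.60, 183.80].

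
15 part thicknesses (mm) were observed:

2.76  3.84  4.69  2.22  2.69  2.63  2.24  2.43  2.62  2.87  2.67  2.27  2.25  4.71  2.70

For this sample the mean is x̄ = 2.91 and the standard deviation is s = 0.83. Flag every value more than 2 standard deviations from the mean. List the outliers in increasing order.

4.69, 4.71

Cutoffs at x̄ ± 2s: 2.91 ± 2·0.83 = [1.25, 4.57].
4.69: z = 2.14, |z| > 2 → outlier.
4.71: z = 2.17, |z| > 2 → outlier.
Every other value lies within [1.25, 4.57].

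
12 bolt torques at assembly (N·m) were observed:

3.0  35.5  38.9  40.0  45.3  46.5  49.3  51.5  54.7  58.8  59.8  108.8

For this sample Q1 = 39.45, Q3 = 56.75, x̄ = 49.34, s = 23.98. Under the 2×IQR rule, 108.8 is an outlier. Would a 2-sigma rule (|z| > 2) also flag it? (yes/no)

yes

z = (108.8 − 49.34) / 23.98 = 2.48.
|z| = 2.48 > 2.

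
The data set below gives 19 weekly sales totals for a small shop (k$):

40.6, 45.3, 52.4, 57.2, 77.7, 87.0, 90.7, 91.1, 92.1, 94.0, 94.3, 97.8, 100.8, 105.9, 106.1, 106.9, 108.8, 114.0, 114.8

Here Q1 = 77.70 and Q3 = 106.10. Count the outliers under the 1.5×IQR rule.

IQR = 28.40; fences at 77.70 − 42.60 = 35.10 and 106.10 + 42.60 = 148.70.
Every value lies within the cutoffs.

0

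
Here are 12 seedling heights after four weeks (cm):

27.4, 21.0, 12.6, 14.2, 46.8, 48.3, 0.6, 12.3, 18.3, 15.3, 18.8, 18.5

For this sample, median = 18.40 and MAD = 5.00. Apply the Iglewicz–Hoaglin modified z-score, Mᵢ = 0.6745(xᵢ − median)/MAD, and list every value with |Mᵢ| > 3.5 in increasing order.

|Mᵢ| > 3.5 ⇔ |xᵢ − 18.40| > 3.5·5.00/0.6745 = 25.95.
So outliers lie outside [-7.55, 44.35].
46.8: M = 3.83 → outlier.
48.3: M = 4.03 → outlier.

46.8, 48.3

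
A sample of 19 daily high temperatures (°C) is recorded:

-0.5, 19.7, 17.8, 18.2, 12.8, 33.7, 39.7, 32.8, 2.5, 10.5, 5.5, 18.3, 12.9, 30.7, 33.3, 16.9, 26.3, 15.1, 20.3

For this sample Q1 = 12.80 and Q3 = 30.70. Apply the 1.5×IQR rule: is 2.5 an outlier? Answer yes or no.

IQR = Q3 − Q1 = 30.70 − 12.80 = 17.90.
Lower fence = Q1 − 1.5·IQR = 12.80 − 26.85 = -14.05.
Upper fence = Q3 + 1.5·IQR = 30.70 + 26.85 = 57.55.
2.5 lies within [-14.05, 57.55].

no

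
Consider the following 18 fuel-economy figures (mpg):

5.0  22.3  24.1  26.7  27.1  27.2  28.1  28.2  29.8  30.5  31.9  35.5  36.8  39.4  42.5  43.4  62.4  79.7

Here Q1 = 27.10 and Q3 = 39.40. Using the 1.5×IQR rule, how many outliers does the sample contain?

3

IQR = 12.30; fences at 27.10 − 18.45 = 8.65 and 39.40 + 18.45 = 57.85.
Outside the cutoffs: 5.0, 62.4, 79.7.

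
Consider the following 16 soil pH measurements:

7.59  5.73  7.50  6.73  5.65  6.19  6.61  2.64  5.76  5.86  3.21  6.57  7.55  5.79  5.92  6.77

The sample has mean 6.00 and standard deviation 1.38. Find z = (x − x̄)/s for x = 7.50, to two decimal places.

1.09

z = (7.50 − 6.00) / 1.38 = 1.09.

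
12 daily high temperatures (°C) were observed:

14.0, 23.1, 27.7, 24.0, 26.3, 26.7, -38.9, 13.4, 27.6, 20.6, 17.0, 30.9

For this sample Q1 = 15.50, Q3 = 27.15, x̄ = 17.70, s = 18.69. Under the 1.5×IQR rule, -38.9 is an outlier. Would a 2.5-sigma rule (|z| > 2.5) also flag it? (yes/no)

z = (-38.9 − 17.70) / 18.69 = -3.03.
|z| = 3.03 > 2.5.

yes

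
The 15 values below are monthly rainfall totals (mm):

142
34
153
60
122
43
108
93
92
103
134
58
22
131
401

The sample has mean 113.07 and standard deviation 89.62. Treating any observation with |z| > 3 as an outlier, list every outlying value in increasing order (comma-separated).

Cutoffs at x̄ ± 3s: 113.07 ± 3·89.62 = [-155.79, 381.93].
401: z = 3.21, |z| > 3 → outlier.
Every other value lies within [-155.79, 381.93].

401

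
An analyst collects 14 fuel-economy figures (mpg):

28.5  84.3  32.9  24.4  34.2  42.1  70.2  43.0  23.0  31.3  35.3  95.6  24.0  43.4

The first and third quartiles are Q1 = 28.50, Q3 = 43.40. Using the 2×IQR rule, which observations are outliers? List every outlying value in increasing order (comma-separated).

84.3, 95.6

IQR = Q3 − Q1 = 43.40 − 28.50 = 14.90.
Lower fence = Q1 − 2·IQR = 28.50 − 29.80 = -1.30.
Upper fence = Q3 + 2·IQR = 43.40 + 29.80 = 73.20.
84.3 > 73.20 → outlier.
95.6 > 73.20 → outlier.
All remaining values lie within [-1.30, 73.20].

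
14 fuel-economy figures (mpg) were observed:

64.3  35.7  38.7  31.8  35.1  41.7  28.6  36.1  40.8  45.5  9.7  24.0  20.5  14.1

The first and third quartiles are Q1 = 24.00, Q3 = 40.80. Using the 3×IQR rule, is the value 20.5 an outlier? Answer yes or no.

no

IQR = Q3 − Q1 = 40.80 − 24.00 = 16.80.
Lower fence = Q1 − 3·IQR = 24.00 − 50.40 = -26.40.
Upper fence = Q3 + 3·IQR = 40.80 + 50.40 = 91.20.
20.5 lies within [-26.40, 91.20].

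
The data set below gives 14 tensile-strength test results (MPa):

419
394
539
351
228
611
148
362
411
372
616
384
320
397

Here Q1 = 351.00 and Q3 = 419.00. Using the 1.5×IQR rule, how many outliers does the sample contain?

5

IQR = 68.00; fences at 351.00 − 102.00 = 249.00 and 419.00 + 102.00 = 521.00.
Outside the cutoffs: 148, 228, 539, 611, 616.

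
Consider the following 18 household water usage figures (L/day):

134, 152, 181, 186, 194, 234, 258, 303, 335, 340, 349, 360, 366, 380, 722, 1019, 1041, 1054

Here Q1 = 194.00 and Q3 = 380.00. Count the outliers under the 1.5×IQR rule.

4

IQR = 186.00; fences at 194.00 − 279.00 = -85.00 and 380.00 + 279.00 = 659.00.
Outside the cutoffs: 722, 1019, 1041, 1054.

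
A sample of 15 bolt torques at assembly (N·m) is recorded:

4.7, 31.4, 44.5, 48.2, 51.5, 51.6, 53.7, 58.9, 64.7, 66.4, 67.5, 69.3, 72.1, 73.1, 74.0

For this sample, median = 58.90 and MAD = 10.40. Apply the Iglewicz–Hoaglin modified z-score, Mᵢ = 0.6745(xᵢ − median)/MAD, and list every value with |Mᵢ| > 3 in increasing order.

|Mᵢ| > 3 ⇔ |xᵢ − 58.90| > 3·10.40/0.6745 = 46.26.
So outliers lie outside [12.64, 105.16].
4.7: M = -3.52 → outlier.

4.7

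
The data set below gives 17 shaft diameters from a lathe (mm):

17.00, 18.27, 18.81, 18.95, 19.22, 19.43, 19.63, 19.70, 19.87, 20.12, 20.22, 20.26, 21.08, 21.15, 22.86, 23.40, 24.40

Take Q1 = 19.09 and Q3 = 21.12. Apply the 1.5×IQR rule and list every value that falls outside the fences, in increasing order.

IQR = Q3 − Q1 = 21.12 − 19.09 = 2.03.
Lower fence = Q1 − 1.5·IQR = 19.09 − 3.045 = 16.045.
Upper fence = Q3 + 1.5·IQR = 21.12 + 3.045 = 24.165.
24.40 > 24.165 → outlier.
All remaining values lie within [16.045, 24.165].

24.40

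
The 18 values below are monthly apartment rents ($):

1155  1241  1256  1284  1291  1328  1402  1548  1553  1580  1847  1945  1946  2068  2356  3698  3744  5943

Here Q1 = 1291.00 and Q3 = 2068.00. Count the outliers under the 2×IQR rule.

3

IQR = 777.00; fences at 1291.00 − 1554.00 = -263.00 and 2068.00 + 1554.00 = 3622.00.
Outside the cutoffs: 3698, 3744, 5943.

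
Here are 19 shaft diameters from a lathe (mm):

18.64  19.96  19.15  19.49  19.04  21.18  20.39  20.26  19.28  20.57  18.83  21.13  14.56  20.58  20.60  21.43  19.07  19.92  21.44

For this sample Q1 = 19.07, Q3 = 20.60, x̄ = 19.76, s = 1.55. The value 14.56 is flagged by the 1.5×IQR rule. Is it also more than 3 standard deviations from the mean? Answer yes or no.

yes

z = (14.56 − 19.76) / 1.55 = -3.35.
|z| = 3.35 > 3.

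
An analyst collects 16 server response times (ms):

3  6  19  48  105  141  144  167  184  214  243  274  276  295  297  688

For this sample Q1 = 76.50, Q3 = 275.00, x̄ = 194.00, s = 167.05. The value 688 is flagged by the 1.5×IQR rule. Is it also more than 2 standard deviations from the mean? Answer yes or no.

z = (688 − 194.00) / 167.05 = 2.96.
|z| = 2.96 > 2.

yes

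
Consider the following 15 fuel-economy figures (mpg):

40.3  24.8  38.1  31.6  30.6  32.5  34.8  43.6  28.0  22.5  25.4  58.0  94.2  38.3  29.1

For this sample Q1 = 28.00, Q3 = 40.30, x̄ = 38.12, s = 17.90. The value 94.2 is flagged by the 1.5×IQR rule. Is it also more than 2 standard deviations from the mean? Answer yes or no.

yes

z = (94.2 − 38.12) / 17.90 = 3.13.
|z| = 3.13 > 2.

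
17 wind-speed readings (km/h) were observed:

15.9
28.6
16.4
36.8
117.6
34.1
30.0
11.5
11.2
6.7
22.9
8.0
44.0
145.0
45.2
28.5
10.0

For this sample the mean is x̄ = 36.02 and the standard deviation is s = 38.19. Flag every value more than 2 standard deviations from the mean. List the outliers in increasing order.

117.6, 145.0

Cutoffs at x̄ ± 2s: 36.02 ± 2·38.19 = [-40.36, 112.40].
117.6: z = 2.14, |z| > 2 → outlier.
145.0: z = 2.85, |z| > 2 → outlier.
Every other value lies within [-40.36, 112.40].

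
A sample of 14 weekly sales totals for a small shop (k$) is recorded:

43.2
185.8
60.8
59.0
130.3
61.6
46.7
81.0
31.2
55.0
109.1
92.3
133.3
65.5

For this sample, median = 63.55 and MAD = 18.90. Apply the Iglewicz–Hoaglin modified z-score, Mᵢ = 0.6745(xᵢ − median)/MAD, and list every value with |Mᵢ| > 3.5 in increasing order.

185.8

|Mᵢ| > 3.5 ⇔ |xᵢ − 63.55| > 3.5·18.90/0.6745 = 98.07.
So outliers lie outside [-34.52, 161.62].
185.8: M = 4.36 → outlier.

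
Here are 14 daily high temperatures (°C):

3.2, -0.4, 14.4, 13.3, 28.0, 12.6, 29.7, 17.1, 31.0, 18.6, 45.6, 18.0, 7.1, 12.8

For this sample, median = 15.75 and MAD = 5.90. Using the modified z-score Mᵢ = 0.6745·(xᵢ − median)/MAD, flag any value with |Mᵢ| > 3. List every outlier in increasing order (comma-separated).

|Mᵢ| > 3 ⇔ |xᵢ − 15.75| > 3·5.90/0.6745 = 26.24.
So outliers lie outside [-10.49, 41.99].
45.6: M = 3.41 → outlier.

45.6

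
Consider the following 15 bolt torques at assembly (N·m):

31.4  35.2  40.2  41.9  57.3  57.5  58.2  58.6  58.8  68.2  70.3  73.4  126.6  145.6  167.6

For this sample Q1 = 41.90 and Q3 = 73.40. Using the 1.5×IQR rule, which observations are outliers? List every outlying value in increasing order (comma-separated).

126.6, 145.6, 167.6

IQR = Q3 − Q1 = 73.40 − 41.90 = 31.50.
Lower fence = Q1 − 1.5·IQR = 41.90 − 47.25 = -5.35.
Upper fence = Q3 + 1.5·IQR = 73.40 + 47.25 = 120.65.
126.6 > 120.65 → outlier.
145.6 > 120.65 → outlier.
167.6 > 120.65 → outlier.
All remaining values lie within [-5.35, 120.65].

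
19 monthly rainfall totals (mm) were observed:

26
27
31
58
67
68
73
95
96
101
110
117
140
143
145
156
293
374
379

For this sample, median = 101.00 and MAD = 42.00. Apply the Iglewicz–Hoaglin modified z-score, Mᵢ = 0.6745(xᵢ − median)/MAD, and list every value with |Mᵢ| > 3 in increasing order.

293, 374, 379

|Mᵢ| > 3 ⇔ |xᵢ − 101.00| > 3·42.00/0.6745 = 186.81.
So outliers lie outside [-85.81, 287.81].
293: M = 3.08 → outlier.
374: M = 4.38 → outlier.
379: M = 4.46 → outlier.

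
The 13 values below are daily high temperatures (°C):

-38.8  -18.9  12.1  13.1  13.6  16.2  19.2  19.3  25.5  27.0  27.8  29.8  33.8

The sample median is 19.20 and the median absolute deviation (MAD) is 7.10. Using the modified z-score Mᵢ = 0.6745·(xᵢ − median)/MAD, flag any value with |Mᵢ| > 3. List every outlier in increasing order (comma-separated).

|Mᵢ| > 3 ⇔ |xᵢ − 19.20| > 3·7.10/0.6745 = 31.58.
So outliers lie outside [-12.38, 50.78].
-38.8: M = -5.51 → outlier.
-18.9: M = -3.62 → outlier.

-38.8, -18.9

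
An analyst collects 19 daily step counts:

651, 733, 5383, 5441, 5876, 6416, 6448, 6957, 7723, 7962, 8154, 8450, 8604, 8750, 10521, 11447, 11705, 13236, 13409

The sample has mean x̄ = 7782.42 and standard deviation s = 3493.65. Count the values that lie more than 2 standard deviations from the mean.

Cutoffs: x̄ ± 2s = [795.12, 14769.72].
Outside the cutoffs: 651, 733.

2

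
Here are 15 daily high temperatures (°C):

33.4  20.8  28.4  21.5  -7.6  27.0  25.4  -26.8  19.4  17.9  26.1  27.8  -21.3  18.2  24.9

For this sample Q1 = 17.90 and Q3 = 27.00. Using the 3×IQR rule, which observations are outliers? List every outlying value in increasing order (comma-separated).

IQR = Q3 − Q1 = 27.00 − 17.90 = 9.10.
Lower fence = Q1 − 3·IQR = 17.90 − 27.30 = -9.40.
Upper fence = Q3 + 3·IQR = 27.00 + 27.30 = 54.30.
-26.8 < -9.40 → outlier.
-21.3 < -9.40 → outlier.
All remaining values lie within [-9.40, 54.30].

-26.8, -21.3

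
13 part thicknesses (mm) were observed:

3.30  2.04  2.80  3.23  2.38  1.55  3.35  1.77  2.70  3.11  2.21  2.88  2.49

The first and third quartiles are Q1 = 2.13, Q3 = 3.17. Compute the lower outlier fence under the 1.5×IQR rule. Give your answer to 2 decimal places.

IQR = Q3 − Q1 = 3.17 − 2.13 = 1.04.
Lower fence = Q1 − 1.5·IQR = 2.13 − 1.56 = 0.57.
Upper fence = Q3 + 1.5·IQR = 3.17 + 1.56 = 4.73.

0.57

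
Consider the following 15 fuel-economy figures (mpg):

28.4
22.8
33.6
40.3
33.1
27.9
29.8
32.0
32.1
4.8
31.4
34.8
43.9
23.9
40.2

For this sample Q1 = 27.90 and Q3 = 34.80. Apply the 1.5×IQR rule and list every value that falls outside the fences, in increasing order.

IQR = Q3 − Q1 = 34.80 − 27.90 = 6.90.
Lower fence = Q1 − 1.5·IQR = 27.90 − 10.35 = 17.55.
Upper fence = Q3 + 1.5·IQR = 34.80 + 10.35 = 45.15.
4.8 < 17.55 → outlier.
All remaining values lie within [17.55, 45.15].

4.8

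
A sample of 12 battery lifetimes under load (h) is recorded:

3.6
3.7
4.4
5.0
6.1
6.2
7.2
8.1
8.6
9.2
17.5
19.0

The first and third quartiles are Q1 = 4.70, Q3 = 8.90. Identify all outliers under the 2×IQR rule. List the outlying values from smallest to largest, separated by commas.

IQR = Q3 − Q1 = 8.90 − 4.70 = 4.20.
Lower fence = Q1 − 2·IQR = 4.70 − 8.40 = -3.70.
Upper fence = Q3 + 2·IQR = 8.90 + 8.40 = 17.30.
17.5 > 17.30 → outlier.
19.0 > 17.30 → outlier.
All remaining values lie within [-3.70, 17.30].

17.5, 19.0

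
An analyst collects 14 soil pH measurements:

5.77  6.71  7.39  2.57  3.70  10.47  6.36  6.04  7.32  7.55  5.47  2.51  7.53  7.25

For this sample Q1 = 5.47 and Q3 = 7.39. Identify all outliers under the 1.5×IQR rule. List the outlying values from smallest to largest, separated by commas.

IQR = Q3 − Q1 = 7.39 − 5.47 = 1.92.
Lower fence = Q1 − 1.5·IQR = 5.47 − 2.88 = 2.59.
Upper fence = Q3 + 1.5·IQR = 7.39 + 2.88 = 10.27.
2.51 < 2.59 → outlier.
2.57 < 2.59 → outlier.
10.47 > 10.27 → outlier.
All remaining values lie within [2.59, 10.27].

2.51, 2.57, 10.47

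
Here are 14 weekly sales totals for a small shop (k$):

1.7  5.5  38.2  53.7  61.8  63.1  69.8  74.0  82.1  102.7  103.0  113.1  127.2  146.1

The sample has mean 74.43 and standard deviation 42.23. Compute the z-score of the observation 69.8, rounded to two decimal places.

z = (69.8 − 74.43) / 42.23 = -0.11.

-0.11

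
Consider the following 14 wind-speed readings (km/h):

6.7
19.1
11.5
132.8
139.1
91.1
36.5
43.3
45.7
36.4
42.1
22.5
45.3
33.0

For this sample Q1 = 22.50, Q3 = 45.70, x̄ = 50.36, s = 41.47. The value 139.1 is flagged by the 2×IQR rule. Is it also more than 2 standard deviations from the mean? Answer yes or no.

z = (139.1 − 50.36) / 41.47 = 2.14.
|z| = 2.14 > 2.

yes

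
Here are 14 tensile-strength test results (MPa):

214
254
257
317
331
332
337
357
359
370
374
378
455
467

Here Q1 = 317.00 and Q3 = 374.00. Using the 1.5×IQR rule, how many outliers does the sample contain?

IQR = 57.00; fences at 317.00 − 85.50 = 231.50 and 374.00 + 85.50 = 459.50.
Outside the cutoffs: 214, 467.

2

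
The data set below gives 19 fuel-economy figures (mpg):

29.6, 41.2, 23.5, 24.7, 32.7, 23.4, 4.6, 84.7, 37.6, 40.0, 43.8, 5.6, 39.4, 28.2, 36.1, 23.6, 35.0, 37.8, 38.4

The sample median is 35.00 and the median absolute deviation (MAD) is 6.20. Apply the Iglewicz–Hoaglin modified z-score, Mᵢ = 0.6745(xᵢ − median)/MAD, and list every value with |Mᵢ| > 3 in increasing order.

4.6, 5.6, 84.7

|Mᵢ| > 3 ⇔ |xᵢ − 35.00| > 3·6.20/0.6745 = 27.58.
So outliers lie outside [7.42, 62.58].
4.6: M = -3.31 → outlier.
5.6: M = -3.20 → outlier.
84.7: M = 5.41 → outlier.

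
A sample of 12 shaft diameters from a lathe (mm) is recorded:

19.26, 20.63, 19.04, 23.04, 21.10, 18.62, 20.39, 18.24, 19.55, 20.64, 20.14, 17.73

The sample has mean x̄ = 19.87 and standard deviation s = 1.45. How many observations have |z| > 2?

1

Cutoffs: x̄ ± 2s = [16.97, 22.77].
Outside the cutoffs: 23.04.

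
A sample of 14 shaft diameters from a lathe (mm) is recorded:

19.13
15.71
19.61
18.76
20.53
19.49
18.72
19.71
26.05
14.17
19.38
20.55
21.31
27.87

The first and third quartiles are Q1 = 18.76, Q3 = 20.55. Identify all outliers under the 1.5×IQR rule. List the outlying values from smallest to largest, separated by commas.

IQR = Q3 − Q1 = 20.55 − 18.76 = 1.79.
Lower fence = Q1 − 1.5·IQR = 18.76 − 2.685 = 16.075.
Upper fence = Q3 + 1.5·IQR = 20.55 + 2.685 = 23.235.
14.17 < 16.075 → outlier.
15.71 < 16.075 → outlier.
26.05 > 23.235 → outlier.
27.87 > 23.235 → outlier.
All remaining values lie within [16.075, 23.235].

14.17, 15.71, 26.05, 27.87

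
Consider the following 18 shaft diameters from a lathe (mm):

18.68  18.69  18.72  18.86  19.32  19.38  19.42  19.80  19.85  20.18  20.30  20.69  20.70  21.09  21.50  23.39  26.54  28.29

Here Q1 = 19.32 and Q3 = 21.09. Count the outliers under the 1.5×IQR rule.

2

IQR = 1.77; fences at 19.32 − 2.655 = 16.665 and 21.09 + 2.655 = 23.745.
Outside the cutoffs: 26.54, 28.29.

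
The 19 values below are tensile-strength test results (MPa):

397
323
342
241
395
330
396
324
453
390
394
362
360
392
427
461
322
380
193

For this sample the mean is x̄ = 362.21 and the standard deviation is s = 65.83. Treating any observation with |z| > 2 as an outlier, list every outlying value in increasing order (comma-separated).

193

Cutoffs at x̄ ± 2s: 362.21 ± 2·65.83 = [230.55, 493.87].
193: z = -2.57, |z| > 2 → outlier.
Every other value lies within [230.55, 493.87].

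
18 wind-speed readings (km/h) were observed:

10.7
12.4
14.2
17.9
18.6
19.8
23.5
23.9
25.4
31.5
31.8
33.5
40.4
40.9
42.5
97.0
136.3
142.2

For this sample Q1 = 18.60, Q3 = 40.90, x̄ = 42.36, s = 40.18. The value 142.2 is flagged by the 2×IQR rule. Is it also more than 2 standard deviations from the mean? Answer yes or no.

z = (142.2 − 42.36) / 40.18 = 2.48.
|z| = 2.48 > 2.

yes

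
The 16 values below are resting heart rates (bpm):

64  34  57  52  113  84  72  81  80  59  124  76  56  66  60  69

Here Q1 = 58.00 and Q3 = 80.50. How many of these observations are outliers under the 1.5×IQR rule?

IQR = 22.50; fences at 58.00 − 33.75 = 24.25 and 80.50 + 33.75 = 114.25.
Outside the cutoffs: 124.

1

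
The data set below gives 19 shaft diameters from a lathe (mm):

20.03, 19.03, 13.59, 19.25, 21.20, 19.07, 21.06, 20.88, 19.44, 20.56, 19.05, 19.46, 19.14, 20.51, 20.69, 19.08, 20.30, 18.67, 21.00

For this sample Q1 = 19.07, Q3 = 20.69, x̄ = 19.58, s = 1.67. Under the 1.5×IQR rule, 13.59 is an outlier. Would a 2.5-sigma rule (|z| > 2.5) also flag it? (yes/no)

yes

z = (13.59 − 19.58) / 1.67 = -3.59.
|z| = 3.59 > 2.5.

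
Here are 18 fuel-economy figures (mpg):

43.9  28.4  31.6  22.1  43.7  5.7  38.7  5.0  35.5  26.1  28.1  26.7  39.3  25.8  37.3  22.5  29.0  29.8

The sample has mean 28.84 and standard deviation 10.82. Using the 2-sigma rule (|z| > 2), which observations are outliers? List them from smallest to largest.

5.0, 5.7

Cutoffs at x̄ ± 2s: 28.84 ± 2·10.82 = [7.20, 50.48].
5.0: z = -2.20, |z| > 2 → outlier.
5.7: z = -2.14, |z| > 2 → outlier.
Every other value lies within [7.20, 50.48].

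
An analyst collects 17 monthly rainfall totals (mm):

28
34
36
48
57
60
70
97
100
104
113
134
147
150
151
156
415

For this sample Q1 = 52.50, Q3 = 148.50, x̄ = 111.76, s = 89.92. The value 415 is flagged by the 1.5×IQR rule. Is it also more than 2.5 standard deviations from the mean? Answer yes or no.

z = (415 − 111.76) / 89.92 = 3.37.
|z| = 3.37 > 2.5.

yes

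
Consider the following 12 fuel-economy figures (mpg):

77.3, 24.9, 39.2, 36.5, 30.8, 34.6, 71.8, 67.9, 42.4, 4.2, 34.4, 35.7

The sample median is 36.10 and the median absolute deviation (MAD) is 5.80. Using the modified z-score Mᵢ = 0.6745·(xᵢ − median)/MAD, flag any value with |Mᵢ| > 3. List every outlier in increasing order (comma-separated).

|Mᵢ| > 3 ⇔ |xᵢ − 36.10| > 3·5.80/0.6745 = 25.80.
So outliers lie outside [10.30, 61.90].
4.2: M = -3.71 → outlier.
67.9: M = 3.70 → outlier.
71.8: M = 4.15 → outlier.
77.3: M = 4.79 → outlier.

4.2, 67.9, 71.8, 77.3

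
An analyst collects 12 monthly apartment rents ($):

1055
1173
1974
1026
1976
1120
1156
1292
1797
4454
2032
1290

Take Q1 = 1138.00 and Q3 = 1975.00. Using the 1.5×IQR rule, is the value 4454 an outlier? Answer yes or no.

IQR = Q3 − Q1 = 1975.00 − 1138.00 = 837.00.
Lower fence = Q1 − 1.5·IQR = 1138.00 − 1255.50 = -117.50.
Upper fence = Q3 + 1.5·IQR = 1975.00 + 1255.50 = 3230.50.
4454 lies above the upper fence.

yes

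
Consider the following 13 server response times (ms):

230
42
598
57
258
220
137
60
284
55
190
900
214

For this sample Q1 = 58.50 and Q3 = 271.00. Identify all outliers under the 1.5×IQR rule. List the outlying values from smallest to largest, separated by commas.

598, 900

IQR = Q3 − Q1 = 271.00 − 58.50 = 212.50.
Lower fence = Q1 − 1.5·IQR = 58.50 − 318.75 = -260.25.
Upper fence = Q3 + 1.5·IQR = 271.00 + 318.75 = 589.75.
598 > 589.75 → outlier.
900 > 589.75 → outlier.
All remaining values lie within [-260.25, 589.75].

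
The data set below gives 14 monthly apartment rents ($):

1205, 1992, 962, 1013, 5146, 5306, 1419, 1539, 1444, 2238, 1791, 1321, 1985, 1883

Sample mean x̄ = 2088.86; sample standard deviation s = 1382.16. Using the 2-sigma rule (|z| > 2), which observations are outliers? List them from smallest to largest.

Cutoffs at x̄ ± 2s: 2088.86 ± 2·1382.16 = [-675.46, 4853.18].
5146: z = 2.21, |z| > 2 → outlier.
5306: z = 2.33, |z| > 2 → outlier.
Every other value lies within [-675.46, 4853.18].

5146, 5306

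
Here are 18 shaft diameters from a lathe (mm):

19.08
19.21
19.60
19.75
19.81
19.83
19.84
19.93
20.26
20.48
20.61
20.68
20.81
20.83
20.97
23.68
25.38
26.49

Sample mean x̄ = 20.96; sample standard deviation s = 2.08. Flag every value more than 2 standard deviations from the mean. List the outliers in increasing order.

Cutoffs at x̄ ± 2s: 20.96 ± 2·2.08 = [16.80, 25.12].
25.38: z = 2.12, |z| > 2 → outlier.
26.49: z = 2.66, |z| > 2 → outlier.
Every other value lies within [16.80, 25.12].

25.38, 26.49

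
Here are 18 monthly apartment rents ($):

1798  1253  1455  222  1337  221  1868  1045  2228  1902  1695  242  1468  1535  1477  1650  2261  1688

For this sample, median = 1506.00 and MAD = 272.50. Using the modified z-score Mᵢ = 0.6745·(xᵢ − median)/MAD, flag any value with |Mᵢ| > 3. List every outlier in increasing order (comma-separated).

|Mᵢ| > 3 ⇔ |xᵢ − 1506.00| > 3·272.50/0.6745 = 1212.01.
So outliers lie outside [293.99, 2718.01].
221: M = -3.18 → outlier.
222: M = -3.18 → outlier.
242: M = -3.13 → outlier.

221, 222, 242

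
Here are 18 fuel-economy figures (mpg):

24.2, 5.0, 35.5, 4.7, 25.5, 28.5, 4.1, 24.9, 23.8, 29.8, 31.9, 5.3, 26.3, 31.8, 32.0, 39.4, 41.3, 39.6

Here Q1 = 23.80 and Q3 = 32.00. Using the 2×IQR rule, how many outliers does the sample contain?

IQR = 8.20; fences at 23.80 − 16.40 = 7.40 and 32.00 + 16.40 = 48.40.
Outside the cutoffs: 4.1, 4.7, 5.0, 5.3.

4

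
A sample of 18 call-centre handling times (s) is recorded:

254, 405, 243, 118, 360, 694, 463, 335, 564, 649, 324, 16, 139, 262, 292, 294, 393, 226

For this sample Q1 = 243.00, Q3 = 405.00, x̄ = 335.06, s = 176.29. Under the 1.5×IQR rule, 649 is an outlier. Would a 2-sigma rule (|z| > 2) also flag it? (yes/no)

z = (649 − 335.06) / 176.29 = 1.78.
|z| = 1.78 ≤ 2.

no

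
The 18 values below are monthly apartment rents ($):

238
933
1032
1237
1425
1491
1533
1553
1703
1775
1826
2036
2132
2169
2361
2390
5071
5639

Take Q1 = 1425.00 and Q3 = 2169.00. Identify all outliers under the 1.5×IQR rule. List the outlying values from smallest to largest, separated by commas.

238, 5071, 5639

IQR = Q3 − Q1 = 2169.00 − 1425.00 = 744.00.
Lower fence = Q1 − 1.5·IQR = 1425.00 − 1116.00 = 309.00.
Upper fence = Q3 + 1.5·IQR = 2169.00 + 1116.00 = 3285.00.
238 < 309.00 → outlier.
5071 > 3285.00 → outlier.
5639 > 3285.00 → outlier.
All remaining values lie within [309.00, 3285.00].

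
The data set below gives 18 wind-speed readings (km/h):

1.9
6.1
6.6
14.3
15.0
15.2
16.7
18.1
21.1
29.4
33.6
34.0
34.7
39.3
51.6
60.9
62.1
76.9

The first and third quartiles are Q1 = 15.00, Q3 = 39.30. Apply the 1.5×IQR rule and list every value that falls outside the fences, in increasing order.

IQR = Q3 − Q1 = 39.30 − 15.00 = 24.30.
Lower fence = Q1 − 1.5·IQR = 15.00 − 36.45 = -21.45.
Upper fence = Q3 + 1.5·IQR = 39.30 + 36.45 = 75.75.
76.9 > 75.75 → outlier.
All remaining values lie within [-21.45, 75.75].

76.9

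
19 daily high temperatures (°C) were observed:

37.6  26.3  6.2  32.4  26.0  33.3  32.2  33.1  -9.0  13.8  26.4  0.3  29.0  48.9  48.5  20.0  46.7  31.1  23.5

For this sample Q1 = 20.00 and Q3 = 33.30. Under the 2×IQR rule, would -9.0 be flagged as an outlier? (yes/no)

yes

IQR = Q3 − Q1 = 33.30 − 20.00 = 13.30.
Lower fence = Q1 − 2·IQR = 20.00 − 26.60 = -6.60.
Upper fence = Q3 + 2·IQR = 33.30 + 26.60 = 59.90.
-9.0 lies below the lower fence.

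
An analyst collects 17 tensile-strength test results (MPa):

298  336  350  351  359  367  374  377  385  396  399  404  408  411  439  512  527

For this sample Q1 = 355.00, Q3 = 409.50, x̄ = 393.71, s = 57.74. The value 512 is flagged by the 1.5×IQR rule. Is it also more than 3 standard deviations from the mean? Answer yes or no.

no

z = (512 − 393.71) / 57.74 = 2.05.
|z| = 2.05 ≤ 3.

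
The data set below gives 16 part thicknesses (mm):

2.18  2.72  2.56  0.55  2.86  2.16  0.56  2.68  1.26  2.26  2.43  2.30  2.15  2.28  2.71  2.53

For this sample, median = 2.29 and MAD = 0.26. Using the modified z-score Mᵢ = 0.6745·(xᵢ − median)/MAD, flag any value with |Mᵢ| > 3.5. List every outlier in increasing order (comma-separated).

|Mᵢ| > 3.5 ⇔ |xᵢ − 2.29| > 3.5·0.26/0.6745 = 1.35.
So outliers lie outside [0.94, 3.64].
0.55: M = -4.51 → outlier.
0.56: M = -4.49 → outlier.

0.55, 0.56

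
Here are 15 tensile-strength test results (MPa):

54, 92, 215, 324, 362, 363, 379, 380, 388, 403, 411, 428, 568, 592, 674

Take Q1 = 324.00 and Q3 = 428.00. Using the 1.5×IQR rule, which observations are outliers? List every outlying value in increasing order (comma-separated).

IQR = Q3 − Q1 = 428.00 − 324.00 = 104.00.
Lower fence = Q1 − 1.5·IQR = 324.00 − 156.00 = 168.00.
Upper fence = Q3 + 1.5·IQR = 428.00 + 156.00 = 584.00.
54 < 168.00 → outlier.
92 < 168.00 → outlier.
592 > 584.00 → outlier.
674 > 584.00 → outlier.
All remaining values lie within [168.00, 584.00].

54, 92, 592, 674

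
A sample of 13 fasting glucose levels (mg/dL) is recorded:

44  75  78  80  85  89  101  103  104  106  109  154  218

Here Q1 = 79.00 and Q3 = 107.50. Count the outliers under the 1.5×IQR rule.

2

IQR = 28.50; fences at 79.00 − 42.75 = 36.25 and 107.50 + 42.75 = 150.25.
Outside the cutoffs: 154, 218.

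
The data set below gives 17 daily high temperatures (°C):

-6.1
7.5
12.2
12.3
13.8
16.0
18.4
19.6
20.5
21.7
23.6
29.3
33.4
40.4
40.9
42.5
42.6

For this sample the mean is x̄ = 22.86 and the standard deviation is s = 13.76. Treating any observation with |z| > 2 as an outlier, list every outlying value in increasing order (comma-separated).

Cutoffs at x̄ ± 2s: 22.86 ± 2·13.76 = [-4.66, 50.38].
-6.1: z = -2.10, |z| > 2 → outlier.
Every other value lies within [-4.66, 50.38].

-6.1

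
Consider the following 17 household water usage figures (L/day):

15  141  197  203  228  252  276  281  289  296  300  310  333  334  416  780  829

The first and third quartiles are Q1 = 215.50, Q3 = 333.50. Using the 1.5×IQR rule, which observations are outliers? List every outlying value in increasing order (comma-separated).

IQR = Q3 − Q1 = 333.50 − 215.50 = 118.00.
Lower fence = Q1 − 1.5·IQR = 215.50 − 177.00 = 38.50.
Upper fence = Q3 + 1.5·IQR = 333.50 + 177.00 = 510.50.
15 < 38.50 → outlier.
780 > 510.50 → outlier.
829 > 510.50 → outlier.
All remaining values lie within [38.50, 510.50].

15, 780, 829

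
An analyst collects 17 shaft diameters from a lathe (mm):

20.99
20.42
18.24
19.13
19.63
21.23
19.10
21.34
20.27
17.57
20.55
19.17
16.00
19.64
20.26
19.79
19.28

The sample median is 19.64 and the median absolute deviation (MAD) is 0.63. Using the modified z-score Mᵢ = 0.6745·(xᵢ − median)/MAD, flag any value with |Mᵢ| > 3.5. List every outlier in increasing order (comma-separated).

|Mᵢ| > 3.5 ⇔ |xᵢ − 19.64| > 3.5·0.63/0.6745 = 3.27.
So outliers lie outside [16.37, 22.91].
16.00: M = -3.90 → outlier.

16.00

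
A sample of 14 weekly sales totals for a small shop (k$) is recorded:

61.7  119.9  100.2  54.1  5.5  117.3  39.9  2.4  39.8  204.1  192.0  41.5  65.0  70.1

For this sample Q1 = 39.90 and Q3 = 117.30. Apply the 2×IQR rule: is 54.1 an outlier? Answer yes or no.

IQR = Q3 − Q1 = 117.30 − 39.90 = 77.40.
Lower fence = Q1 − 2·IQR = 39.90 − 154.80 = -114.90.
Upper fence = Q3 + 2·IQR = 117.30 + 154.80 = 272.10.
54.1 lies within [-114.90, 272.10].

no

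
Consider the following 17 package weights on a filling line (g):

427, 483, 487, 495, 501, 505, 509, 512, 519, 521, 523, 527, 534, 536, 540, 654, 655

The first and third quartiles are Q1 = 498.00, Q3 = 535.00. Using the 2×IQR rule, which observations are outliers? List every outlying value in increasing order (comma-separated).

IQR = Q3 − Q1 = 535.00 − 498.00 = 37.00.
Lower fence = Q1 − 2·IQR = 498.00 − 74.00 = 424.00.
Upper fence = Q3 + 2·IQR = 535.00 + 74.00 = 609.00.
654 > 609.00 → outlier.
655 > 609.00 → outlier.
All remaining values lie within [424.00, 609.00].

654, 655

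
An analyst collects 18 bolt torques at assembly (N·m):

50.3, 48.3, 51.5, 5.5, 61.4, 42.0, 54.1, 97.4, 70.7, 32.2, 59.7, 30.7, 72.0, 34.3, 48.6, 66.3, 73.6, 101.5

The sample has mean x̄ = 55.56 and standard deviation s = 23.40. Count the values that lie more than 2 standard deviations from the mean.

1

Cutoffs: x̄ ± 2s = [8.76, 102.36].
Outside the cutoffs: 5.5.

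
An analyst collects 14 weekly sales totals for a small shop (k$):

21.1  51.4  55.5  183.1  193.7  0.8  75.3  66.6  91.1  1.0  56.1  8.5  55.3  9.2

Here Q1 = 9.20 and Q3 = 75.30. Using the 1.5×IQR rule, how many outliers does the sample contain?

2

IQR = 66.10; fences at 9.20 − 99.15 = -89.95 and 75.30 + 99.15 = 174.45.
Outside the cutoffs: 183.1, 193.7.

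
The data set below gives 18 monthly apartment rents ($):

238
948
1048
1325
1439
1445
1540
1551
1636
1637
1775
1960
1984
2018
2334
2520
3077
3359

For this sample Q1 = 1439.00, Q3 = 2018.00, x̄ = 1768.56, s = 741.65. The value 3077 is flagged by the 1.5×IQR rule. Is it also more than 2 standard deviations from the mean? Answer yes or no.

no

z = (3077 − 1768.56) / 741.65 = 1.76.
|z| = 1.76 ≤ 2.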